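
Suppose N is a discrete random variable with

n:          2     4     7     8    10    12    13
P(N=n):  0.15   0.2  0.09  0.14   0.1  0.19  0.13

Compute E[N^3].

830.48

E[N^3] = Σ n^3·P(N=n)
 = 8·0.15 + 64·0.2 + 343·0.09 + 512·0.14 + 1000·0.1 + 1728·0.19 + 2197·0.13
 = 1.2 + 12.8 + 30.87 + 71.68 + 100 + 328.32 + 285.61
 = 830.48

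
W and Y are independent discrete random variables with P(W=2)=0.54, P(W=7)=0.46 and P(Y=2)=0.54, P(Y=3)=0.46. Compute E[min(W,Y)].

E[min(W,Y)] = Σ_w Σ_y min(w,y) · P(W=w)P(Y=y)
 = 2·0.2916 + 2·0.2484 + 2·0.2484 + 3·0.2116
 = 0.5832 + 0.4968 + 0.4968 + 0.6348
 = 2.2116

2.2116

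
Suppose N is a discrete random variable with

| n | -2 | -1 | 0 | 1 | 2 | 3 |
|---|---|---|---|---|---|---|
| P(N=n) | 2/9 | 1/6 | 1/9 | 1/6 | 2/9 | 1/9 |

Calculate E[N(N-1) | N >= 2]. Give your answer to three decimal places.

P(N >= 2) = 2/9 + 1/9 = 1/3.
E[N(N-1) | N >= 2] = [2·2/9 + 6·1/9] / (1/3)
 = 10/9 / (1/3)
 = 10/3

3.333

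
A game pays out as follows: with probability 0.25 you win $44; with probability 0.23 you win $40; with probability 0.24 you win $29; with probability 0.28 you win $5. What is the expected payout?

E[payout] = 44·0.25 + 40·0.23 + 29·0.24 + 5·0.28
 = 11 + 9.2 + 6.96 + 1.4
 = 28.56

28.56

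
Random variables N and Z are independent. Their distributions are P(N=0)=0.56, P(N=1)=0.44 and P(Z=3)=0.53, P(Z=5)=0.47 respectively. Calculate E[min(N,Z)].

E[min(N,Z)] = Σ_n Σ_z min(n,z) · P(N=n)P(Z=z)
 = 0·0.2968 + 0·0.2632 + 1·0.2332 + 1·0.2068
 = 0 + 0 + 0.2332 + 0.2068
 = 0.44

0.44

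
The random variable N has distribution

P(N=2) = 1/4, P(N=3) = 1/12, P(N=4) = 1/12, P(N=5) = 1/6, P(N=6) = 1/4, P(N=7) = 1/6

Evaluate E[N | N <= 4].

P(N <= 4) = 1/4 + 1/12 + 1/12 = 5/12.
E[N | N <= 4] = [2·1/4 + 3·1/12 + 4·1/12] / (5/12)
 = 13/12 / (5/12)
 = 13/5

2.6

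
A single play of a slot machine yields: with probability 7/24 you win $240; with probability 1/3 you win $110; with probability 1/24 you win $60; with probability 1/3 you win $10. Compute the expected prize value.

E[payout] = 240·7/24 + 110·1/3 + 60·1/24 + 10·1/3
 = 70 + 110/3 + 5/2 + 10/3
 = 225/2

112.5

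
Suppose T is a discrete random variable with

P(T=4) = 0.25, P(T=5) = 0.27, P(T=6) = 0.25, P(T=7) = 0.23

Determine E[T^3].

182.64

E[T^3] = Σ t^3·P(T=t)
 = 64·0.25 + 125·0.27 + 216·0.25 + 343·0.23
 = 16 + 33.75 + 54 + 78.89
 = 182.64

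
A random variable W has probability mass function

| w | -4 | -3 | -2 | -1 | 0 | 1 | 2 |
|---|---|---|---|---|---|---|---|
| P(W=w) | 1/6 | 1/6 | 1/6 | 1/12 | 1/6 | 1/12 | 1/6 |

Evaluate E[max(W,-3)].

E[max(W,-3)] = Σ max(w,-3)·P(W=w)
 = (-3)·1/6 + (-3)·1/6 + (-2)·1/6 + (-1)·1/12 + 0·1/6 + 1·1/12 + 2·1/6
 = (-1/2) + (-1/2) + (-1/3) + (-1/12) + 0 + 1/12 + 1/3
 = -1

-1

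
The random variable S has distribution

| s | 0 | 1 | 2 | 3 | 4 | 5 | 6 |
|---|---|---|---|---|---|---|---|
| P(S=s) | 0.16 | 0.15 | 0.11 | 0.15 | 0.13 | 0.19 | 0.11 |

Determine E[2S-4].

1.9

E[2S-4] = Σ (2s-4)·P(S=s)
 = (-4)·0.16 + (-2)·0.15 + 0·0.11 + 2·0.15 + 4·0.13 + 6·0.19 + 8·0.11
 = (-0.64) + (-0.3) + 0 + 0.3 + 0.52 + 1.14 + 0.88
 = 1.9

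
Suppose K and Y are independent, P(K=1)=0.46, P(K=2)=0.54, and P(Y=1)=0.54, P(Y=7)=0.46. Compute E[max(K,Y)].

E[max(K,Y)] = Σ_k Σ_y max(k,y) · P(K=k)P(Y=y)
 = 1·0.2484 + 7·0.2116 + 2·0.2916 + 7·0.2484
 = 0.2484 + 1.4812 + 0.5832 + 1.7388
 = 4.0516

4.0516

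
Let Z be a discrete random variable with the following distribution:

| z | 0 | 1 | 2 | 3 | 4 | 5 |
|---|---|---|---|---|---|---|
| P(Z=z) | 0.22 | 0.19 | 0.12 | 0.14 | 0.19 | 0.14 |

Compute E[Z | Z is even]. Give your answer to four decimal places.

1.8868

P(Z is even) = 0.22 + 0.12 + 0.19 = 0.53.
E[Z | Z is even] = [0·0.22 + 2·0.12 + 4·0.19] / 0.53
 = 1 / 0.53
 = 100/53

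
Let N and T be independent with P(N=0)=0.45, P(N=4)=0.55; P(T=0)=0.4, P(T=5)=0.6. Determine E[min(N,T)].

1.32

E[min(N,T)] = Σ_n Σ_t min(n,t) · P(N=n)P(T=t)
 = 0·0.18 + 0·0.27 + 0·0.22 + 4·0.33
 = 0 + 0 + 0 + 1.32
 = 1.32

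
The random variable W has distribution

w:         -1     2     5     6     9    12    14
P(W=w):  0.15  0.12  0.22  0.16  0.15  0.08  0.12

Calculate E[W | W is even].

P(W is even) = 0.12 + 0.16 + 0.08 + 0.12 = 0.48.
E[W | W is even] = [2·0.12 + 6·0.16 + 12·0.08 + 14·0.12] / 0.48
 = 3.84 / 0.48
 = 8

8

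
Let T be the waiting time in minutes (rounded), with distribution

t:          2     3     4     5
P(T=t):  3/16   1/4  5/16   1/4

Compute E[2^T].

E[2^T] = Σ 2^t·P(T=t)
 = 4·3/16 + 8·1/4 + 16·5/16 + 32·1/4
 = 3/4 + 2 + 5 + 8
 = 63/4

15.75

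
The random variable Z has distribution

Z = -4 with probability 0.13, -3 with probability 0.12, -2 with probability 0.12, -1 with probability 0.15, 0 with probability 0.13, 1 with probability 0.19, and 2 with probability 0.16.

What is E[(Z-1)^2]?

E[(Z-1)^2] = Σ (z-1)^2·P(Z=z)
 = 25·0.13 + 16·0.12 + 9·0.12 + 4·0.15 + 1·0.13 + 0·0.19 + 1·0.16
 = 3.25 + 1.92 + 1.08 + 0.6 + 0.13 + 0 + 0.16
 = 7.14

7.14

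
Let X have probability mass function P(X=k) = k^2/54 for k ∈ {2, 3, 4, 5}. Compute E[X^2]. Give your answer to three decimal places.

18.111

E[X^2] = Σ x^2·P(X=x)
 = 4·2/27 + 9·1/6 + 16·8/27 + 25·25/54
 = 8/27 + 3/2 + 128/27 + 625/54
 = 163/9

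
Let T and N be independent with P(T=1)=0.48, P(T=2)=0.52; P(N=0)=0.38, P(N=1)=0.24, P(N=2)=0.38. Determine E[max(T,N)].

1.7024

E[max(T,N)] = Σ_t Σ_n max(t,n) · P(T=t)P(N=n)
 = 1·0.1824 + 1·0.1152 + 2·0.1824 + 2·0.1976 + 2·0.1248 + 2·0.1976
 = 0.1824 + 0.1152 + 0.3648 + 0.3952 + 0.2496 + 0.3952
 = 1.7024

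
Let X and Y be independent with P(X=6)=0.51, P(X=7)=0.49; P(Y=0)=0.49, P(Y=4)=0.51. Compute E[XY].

13.2396

E[XY] = Σ_x Σ_y xy · P(X=x)P(Y=y)
 = 0·0.2499 + 24·0.2601 + 0·0.2401 + 28·0.2499
 = 0 + 6.2424 + 0 + 6.9972
 = 13.2396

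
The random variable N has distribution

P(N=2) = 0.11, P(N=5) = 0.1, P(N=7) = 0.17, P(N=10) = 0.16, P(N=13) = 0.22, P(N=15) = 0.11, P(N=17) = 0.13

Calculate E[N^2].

E[N^2] = Σ n^2·P(N=n)
 = 4·0.11 + 25·0.1 + 49·0.17 + 100·0.16 + 169·0.22 + 225·0.11 + 289·0.13
 = 0.44 + 2.5 + 8.33 + 16 + 37.18 + 24.75 + 37.57
 = 126.77

126.77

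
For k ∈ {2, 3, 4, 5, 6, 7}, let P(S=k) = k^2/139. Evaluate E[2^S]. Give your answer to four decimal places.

E[2^S] = Σ 2^s·P(S=s)
 = 4·4/139 + 8·9/139 + 16·16/139 + 32·25/139 + 64·36/139 + 128·49/139
 = 16/139 + 72/139 + 256/139 + 800/139 + 2304/139 + 6272/139
 = 9720/139

69.9281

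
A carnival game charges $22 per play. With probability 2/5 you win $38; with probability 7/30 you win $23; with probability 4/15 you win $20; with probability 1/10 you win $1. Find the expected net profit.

4

E[payout] = 38·2/5 + 23·7/30 + 20·4/15 + 1·1/10
 = 76/5 + 161/30 + 16/3 + 1/10
 = 26
Net = 26 - 22 = 4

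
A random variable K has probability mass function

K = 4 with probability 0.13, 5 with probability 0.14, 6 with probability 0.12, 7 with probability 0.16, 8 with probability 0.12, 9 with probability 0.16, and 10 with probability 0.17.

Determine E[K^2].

55.38

E[K^2] = Σ k^2·P(K=k)
 = 16·0.13 + 25·0.14 + 36·0.12 + 49·0.16 + 64·0.12 + 81·0.16 + 100·0.17
 = 2.08 + 3.5 + 4.32 + 7.84 + 7.68 + 12.96 + 17
 = 55.38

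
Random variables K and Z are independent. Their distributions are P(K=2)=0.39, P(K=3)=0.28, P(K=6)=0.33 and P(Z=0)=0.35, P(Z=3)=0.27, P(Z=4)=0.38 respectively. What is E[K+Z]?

5.93

E[K+Z] = Σ_k Σ_z (k+z) · P(K=k)P(Z=z)
 = 2·0.1365 + 5·0.1053 + 6·0.1482 + 3·0.098 + 6·0.0756 + 7·0.1064 + 6·0.1155 + 9·0.0891 + 10·0.1254
 = 0.273 + 0.5265 + 0.8892 + 0.294 + 0.4536 + 0.7448 + 0.693 + 0.8019 + 1.254
 = 5.93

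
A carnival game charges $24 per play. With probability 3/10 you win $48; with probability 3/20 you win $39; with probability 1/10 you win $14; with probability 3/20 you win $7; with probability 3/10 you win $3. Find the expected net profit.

-0.4

E[payout] = 48·3/10 + 39·3/20 + 14·1/10 + 7·3/20 + 3·3/10
 = 72/5 + 117/20 + 7/5 + 21/20 + 9/10
 = 118/5
Net = 118/5 - 24 = -2/5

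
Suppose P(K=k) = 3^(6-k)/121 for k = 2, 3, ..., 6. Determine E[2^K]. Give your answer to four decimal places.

E[2^K] = Σ 2^k·P(K=k)
 = 4·81/121 + 8·27/121 + 16·9/121 + 32·3/121 + 64·1/121
 = 324/121 + 216/121 + 144/121 + 96/121 + 64/121
 = 844/121

6.9752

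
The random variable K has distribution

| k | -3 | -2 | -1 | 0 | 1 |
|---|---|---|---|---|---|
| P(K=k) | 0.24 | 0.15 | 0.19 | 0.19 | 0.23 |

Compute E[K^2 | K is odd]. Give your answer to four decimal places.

3.9091

P(K is odd) = 0.24 + 0.19 + 0.23 = 0.66.
E[K^2 | K is odd] = [9·0.24 + 1·0.19 + 1·0.23] / 0.66
 = 2.58 / 0.66
 = 43/11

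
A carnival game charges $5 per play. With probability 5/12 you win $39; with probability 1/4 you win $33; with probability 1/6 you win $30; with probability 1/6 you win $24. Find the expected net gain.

28.5

E[payout] = 39·5/12 + 33·1/4 + 30·1/6 + 24·1/6
 = 65/4 + 33/4 + 5 + 4
 = 67/2
Net = 67/2 - 5 = 57/2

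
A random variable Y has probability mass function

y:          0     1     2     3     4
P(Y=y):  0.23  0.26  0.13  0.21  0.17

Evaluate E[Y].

E[Y] = Σ y·P(Y=y)
 = 0·0.23 + 1·0.26 + 2·0.13 + 3·0.21 + 4·0.17
 = 0 + 0.26 + 0.26 + 0.63 + 0.68
 = 1.83

1.83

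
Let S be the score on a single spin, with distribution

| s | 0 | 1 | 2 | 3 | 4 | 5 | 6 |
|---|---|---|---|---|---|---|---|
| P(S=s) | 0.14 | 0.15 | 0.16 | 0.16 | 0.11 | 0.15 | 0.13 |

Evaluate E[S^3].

E[S^3] = Σ s^3·P(S=s)
 = 0·0.14 + 1·0.15 + 8·0.16 + 27·0.16 + 64·0.11 + 125·0.15 + 216·0.13
 = 0 + 0.15 + 1.28 + 4.32 + 7.04 + 18.75 + 28.08
 = 59.62

59.62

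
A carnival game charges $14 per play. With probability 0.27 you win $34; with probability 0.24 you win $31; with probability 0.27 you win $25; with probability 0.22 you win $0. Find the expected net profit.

9.37

E[payout] = 34·0.27 + 31·0.24 + 25·0.27 + 0·0.22
 = 9.18 + 7.44 + 6.75 + 0
 = 23.37
Net = 23.37 - 14 = 9.37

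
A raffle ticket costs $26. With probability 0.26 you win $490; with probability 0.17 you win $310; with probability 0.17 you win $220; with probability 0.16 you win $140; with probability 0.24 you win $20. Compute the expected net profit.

E[payout] = 490·0.26 + 310·0.17 + 220·0.17 + 140·0.16 + 20·0.24
 = 127.4 + 52.7 + 37.4 + 22.4 + 4.8
 = 244.7
Net = 244.7 - 26 = 218.7

218.7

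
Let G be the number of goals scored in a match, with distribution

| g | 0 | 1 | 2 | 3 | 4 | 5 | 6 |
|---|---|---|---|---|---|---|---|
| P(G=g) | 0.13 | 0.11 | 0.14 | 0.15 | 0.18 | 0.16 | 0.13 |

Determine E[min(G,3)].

2.25

E[min(G,3)] = Σ min(g,3)·P(G=g)
 = 0·0.13 + 1·0.11 + 2·0.14 + 3·0.15 + 3·0.18 + 3·0.16 + 3·0.13
 = 0 + 0.11 + 0.28 + 0.45 + 0.54 + 0.48 + 0.39
 = 2.25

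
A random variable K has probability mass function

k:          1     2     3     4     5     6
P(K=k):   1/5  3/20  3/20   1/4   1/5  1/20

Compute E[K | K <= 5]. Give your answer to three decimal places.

3.105

P(K <= 5) = 1/5 + 3/20 + 3/20 + 1/4 + 1/5 = 19/20.
E[K | K <= 5] = [1·1/5 + 2·3/20 + 3·3/20 + 4·1/4 + 5·1/5] / (19/20)
 = 59/20 / (19/20)
 = 59/19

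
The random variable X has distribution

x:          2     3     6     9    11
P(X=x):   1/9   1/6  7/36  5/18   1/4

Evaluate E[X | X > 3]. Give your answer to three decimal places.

P(X > 3) = 7/36 + 5/18 + 1/4 = 13/18.
E[X | X > 3] = [6·7/36 + 9·5/18 + 11·1/4] / (13/18)
 = 77/12 / (13/18)
 = 231/26

8.885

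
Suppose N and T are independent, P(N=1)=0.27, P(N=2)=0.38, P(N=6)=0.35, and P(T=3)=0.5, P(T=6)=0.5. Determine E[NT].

14.085

E[NT] = Σ_n Σ_t nt · P(N=n)P(T=t)
 = 3·0.135 + 6·0.135 + 6·0.19 + 12·0.19 + 18·0.175 + 36·0.175
 = 0.405 + 0.81 + 1.14 + 2.28 + 3.15 + 6.3
 = 14.085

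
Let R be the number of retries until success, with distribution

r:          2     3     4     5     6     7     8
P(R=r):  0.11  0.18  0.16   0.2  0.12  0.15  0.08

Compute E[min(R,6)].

4.5

E[min(R,6)] = Σ min(r,6)·P(R=r)
 = 2·0.11 + 3·0.18 + 4·0.16 + 5·0.2 + 6·0.12 + 6·0.15 + 6·0.08
 = 0.22 + 0.54 + 0.64 + 1 + 0.72 + 0.9 + 0.48
 = 4.5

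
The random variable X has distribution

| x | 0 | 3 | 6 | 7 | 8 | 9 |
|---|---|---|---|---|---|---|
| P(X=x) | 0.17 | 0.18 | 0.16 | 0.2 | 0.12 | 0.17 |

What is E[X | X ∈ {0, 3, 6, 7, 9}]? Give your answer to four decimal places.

5.0341

P(X ∈ {0, 3, 6, 7, 9}) = 0.17 + 0.18 + 0.16 + 0.2 + 0.17 = 0.88.
E[X | X ∈ {0, 3, 6, 7, 9}] = [0·0.17 + 3·0.18 + 6·0.16 + 7·0.2 + 9·0.17] / 0.88
 = 4.43 / 0.88
 = 443/88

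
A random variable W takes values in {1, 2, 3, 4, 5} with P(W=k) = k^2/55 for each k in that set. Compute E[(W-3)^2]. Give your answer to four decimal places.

E[(W-3)^2] = Σ (w-3)^2·P(W=w)
 = 4·1/55 + 1·4/55 + 0·9/55 + 1·16/55 + 4·5/11
 = 4/55 + 4/55 + 0 + 16/55 + 20/11
 = 124/55

2.2545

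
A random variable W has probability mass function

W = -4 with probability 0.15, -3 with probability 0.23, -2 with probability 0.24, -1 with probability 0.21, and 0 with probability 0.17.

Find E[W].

-1.98

E[W] = Σ w·P(W=w)
 = (-4)·0.15 + (-3)·0.23 + (-2)·0.24 + (-1)·0.21 + 0·0.17
 = (-0.6) + (-0.69) + (-0.48) + (-0.21) + 0
 = -1.98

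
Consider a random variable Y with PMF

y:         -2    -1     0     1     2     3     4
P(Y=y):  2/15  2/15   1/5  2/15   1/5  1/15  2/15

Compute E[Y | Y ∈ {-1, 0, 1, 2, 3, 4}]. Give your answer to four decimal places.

1.3077

P(Y ∈ {-1, 0, 1, 2, 3, 4}) = 2/15 + 1/5 + 2/15 + 1/5 + 1/15 + 2/15 = 13/15.
E[Y | Y ∈ {-1, 0, 1, 2, 3, 4}] = [(-1)·2/15 + 0·1/5 + 1·2/15 + 2·1/5 + 3·1/15 + 4·2/15] / (13/15)
 = 17/15 / (13/15)
 = 17/13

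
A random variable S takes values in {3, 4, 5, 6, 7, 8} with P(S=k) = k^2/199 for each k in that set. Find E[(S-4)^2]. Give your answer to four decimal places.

E[(S-4)^2] = Σ (s-4)^2·P(S=s)
 = 1·9/199 + 0·16/199 + 1·25/199 + 4·36/199 + 9·49/199 + 16·64/199
 = 9/199 + 0 + 25/199 + 144/199 + 441/199 + 1024/199
 = 1643/199

8.2563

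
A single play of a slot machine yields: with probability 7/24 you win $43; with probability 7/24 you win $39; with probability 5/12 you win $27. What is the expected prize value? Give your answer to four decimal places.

35.1667

E[payout] = 43·7/24 + 39·7/24 + 27·5/12
 = 301/24 + 91/8 + 45/4
 = 211/6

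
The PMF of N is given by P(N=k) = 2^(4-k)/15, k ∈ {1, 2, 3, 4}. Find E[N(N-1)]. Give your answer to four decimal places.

2.1333

E[N(N-1)] = Σ n(n-1)·P(N=n)
 = 0·8/15 + 2·4/15 + 6·2/15 + 12·1/15
 = 0 + 8/15 + 4/5 + 4/5
 = 32/15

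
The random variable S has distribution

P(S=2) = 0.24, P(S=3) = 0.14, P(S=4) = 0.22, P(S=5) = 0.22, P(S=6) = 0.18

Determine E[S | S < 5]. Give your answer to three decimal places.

P(S < 5) = 0.24 + 0.14 + 0.22 = 0.6.
E[S | S < 5] = [2·0.24 + 3·0.14 + 4·0.22] / 0.6
 = 1.78 / 0.6
 = 89/30

2.967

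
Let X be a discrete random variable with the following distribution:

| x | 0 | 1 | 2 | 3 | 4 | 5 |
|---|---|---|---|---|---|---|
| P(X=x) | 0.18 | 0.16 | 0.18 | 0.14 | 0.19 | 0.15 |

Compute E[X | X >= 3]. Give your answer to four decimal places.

4.0208

P(X >= 3) = 0.14 + 0.19 + 0.15 = 0.48.
E[X | X >= 3] = [3·0.14 + 4·0.19 + 5·0.15] / 0.48
 = 1.93 / 0.48
 = 193/48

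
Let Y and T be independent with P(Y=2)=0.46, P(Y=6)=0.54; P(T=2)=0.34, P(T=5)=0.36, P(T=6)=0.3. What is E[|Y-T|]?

E[|Y-T|] = Σ_y Σ_t |y-t| · P(Y=y)P(T=t)
 = 0·0.1564 + 3·0.1656 + 4·0.138 + 4·0.1836 + 1·0.1944 + 0·0.162
 = 0 + 0.4968 + 0.552 + 0.7344 + 0.1944 + 0
 = 1.9776

1.9776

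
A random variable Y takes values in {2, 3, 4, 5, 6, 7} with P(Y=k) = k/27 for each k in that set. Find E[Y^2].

E[Y^2] = Σ y^2·P(Y=y)
 = 4·2/27 + 9·1/9 + 16·4/27 + 25·5/27 + 36·2/9 + 49·7/27
 = 8/27 + 1 + 64/27 + 125/27 + 8 + 343/27
 = 29

29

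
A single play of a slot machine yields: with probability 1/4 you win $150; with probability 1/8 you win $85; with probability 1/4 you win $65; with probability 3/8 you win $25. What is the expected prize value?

E[payout] = 150·1/4 + 85·1/8 + 65·1/4 + 25·3/8
 = 75/2 + 85/8 + 65/4 + 75/8
 = 295/4

73.75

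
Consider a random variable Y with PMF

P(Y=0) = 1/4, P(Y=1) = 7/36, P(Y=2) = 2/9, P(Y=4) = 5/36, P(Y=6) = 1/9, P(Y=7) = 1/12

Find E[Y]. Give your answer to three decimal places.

2.444

E[Y] = Σ y·P(Y=y)
 = 0·1/4 + 1·7/36 + 2·2/9 + 4·5/36 + 6·1/9 + 7·1/12
 = 0 + 7/36 + 4/9 + 5/9 + 2/3 + 7/12
 = 22/9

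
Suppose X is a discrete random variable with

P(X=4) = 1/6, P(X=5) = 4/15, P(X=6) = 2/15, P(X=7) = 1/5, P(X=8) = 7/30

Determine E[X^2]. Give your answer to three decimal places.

E[X^2] = Σ x^2·P(X=x)
 = 16·1/6 + 25·4/15 + 36·2/15 + 49·1/5 + 64·7/30
 = 8/3 + 20/3 + 24/5 + 49/5 + 224/15
 = 583/15

38.867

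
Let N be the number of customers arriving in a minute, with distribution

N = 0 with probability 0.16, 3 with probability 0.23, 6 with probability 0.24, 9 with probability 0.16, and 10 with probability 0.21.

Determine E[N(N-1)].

E[N(N-1)] = Σ n(n-1)·P(N=n)
 = 0·0.16 + 6·0.23 + 30·0.24 + 72·0.16 + 90·0.21
 = 0 + 1.38 + 7.2 + 11.52 + 18.9
 = 39

39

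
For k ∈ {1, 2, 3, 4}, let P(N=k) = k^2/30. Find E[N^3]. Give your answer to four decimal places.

43.3333

E[N^3] = Σ n^3·P(N=n)
 = 1·1/30 + 8·2/15 + 27·3/10 + 64·8/15
 = 1/30 + 16/15 + 81/10 + 512/15
 = 130/3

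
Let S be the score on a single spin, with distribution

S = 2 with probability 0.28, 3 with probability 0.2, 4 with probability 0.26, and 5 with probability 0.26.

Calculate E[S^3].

E[S^3] = Σ s^3·P(S=s)
 = 8·0.28 + 27·0.2 + 64·0.26 + 125·0.26
 = 2.24 + 5.4 + 16.64 + 32.5
 = 56.78

56.78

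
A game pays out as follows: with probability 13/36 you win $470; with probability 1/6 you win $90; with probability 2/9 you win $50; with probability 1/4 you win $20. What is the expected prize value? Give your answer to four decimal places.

E[payout] = 470·13/36 + 90·1/6 + 50·2/9 + 20·1/4
 = 3055/18 + 15 + 100/9 + 5
 = 1205/6

200.8333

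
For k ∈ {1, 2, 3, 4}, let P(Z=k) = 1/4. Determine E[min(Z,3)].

2.25

E[min(Z,3)] = Σ min(z,3)·P(Z=z)
 = 1·1/4 + 2·1/4 + 3·1/4 + 3·1/4
 = 1/4 + 1/2 + 3/4 + 3/4
 = 9/4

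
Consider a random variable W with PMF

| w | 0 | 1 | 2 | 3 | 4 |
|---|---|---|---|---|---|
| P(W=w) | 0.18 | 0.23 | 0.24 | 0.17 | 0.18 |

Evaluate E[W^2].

E[W^2] = Σ w^2·P(W=w)
 = 0·0.18 + 1·0.23 + 4·0.24 + 9·0.17 + 16·0.18
 = 0 + 0.23 + 0.96 + 1.53 + 2.88
 = 5.6

5.6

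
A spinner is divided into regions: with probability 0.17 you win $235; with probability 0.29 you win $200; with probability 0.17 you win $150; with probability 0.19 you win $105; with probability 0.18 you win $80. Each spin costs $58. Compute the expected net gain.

99.8

E[payout] = 235·0.17 + 200·0.29 + 150·0.17 + 105·0.19 + 80·0.18
 = 39.95 + 58 + 25.5 + 19.95 + 14.4
 = 157.8
Net = 157.8 - 58 = 99.8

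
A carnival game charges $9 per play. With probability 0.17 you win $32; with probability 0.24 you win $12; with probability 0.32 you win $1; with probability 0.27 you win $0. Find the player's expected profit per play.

E[payout] = 32·0.17 + 12·0.24 + 1·0.32 + 0·0.27
 = 5.44 + 2.88 + 0.32 + 0
 = 8.64
Net = 8.64 - 9 = -0.36

-0.36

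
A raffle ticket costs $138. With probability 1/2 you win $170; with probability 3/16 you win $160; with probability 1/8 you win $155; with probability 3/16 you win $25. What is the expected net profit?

1.0625

E[payout] = 170·1/2 + 160·3/16 + 155·1/8 + 25·3/16
 = 85 + 30 + 155/8 + 75/16
 = 2225/16
Net = 2225/16 - 138 = 17/16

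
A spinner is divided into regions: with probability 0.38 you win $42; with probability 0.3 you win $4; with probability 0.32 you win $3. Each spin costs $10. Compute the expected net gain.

8.12

E[payout] = 42·0.38 + 4·0.3 + 3·0.32
 = 15.96 + 1.2 + 0.96
 = 18.12
Net = 18.12 - 10 = 8.12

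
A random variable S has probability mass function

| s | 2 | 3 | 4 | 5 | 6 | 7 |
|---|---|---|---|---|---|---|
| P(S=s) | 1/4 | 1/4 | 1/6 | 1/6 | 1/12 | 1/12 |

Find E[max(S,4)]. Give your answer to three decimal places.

4.583

E[max(S,4)] = Σ max(s,4)·P(S=s)
 = 4·1/4 + 4·1/4 + 4·1/6 + 5·1/6 + 6·1/12 + 7·1/12
 = 1 + 1 + 2/3 + 5/6 + 1/2 + 7/12
 = 55/12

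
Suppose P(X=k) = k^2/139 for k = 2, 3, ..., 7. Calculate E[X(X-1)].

E[X(X-1)] = Σ x(x-1)·P(X=x)
 = 2·4/139 + 6·9/139 + 12·16/139 + 20·25/139 + 30·36/139 + 42·49/139
 = 8/139 + 54/139 + 192/139 + 500/139 + 1080/139 + 2058/139
 = 28

28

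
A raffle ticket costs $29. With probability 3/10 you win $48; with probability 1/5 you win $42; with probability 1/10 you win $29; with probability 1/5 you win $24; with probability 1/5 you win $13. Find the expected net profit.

E[payout] = 48·3/10 + 42·1/5 + 29·1/10 + 24·1/5 + 13·1/5
 = 72/5 + 42/5 + 29/10 + 24/5 + 13/5
 = 331/10
Net = 331/10 - 29 = 41/10

4.1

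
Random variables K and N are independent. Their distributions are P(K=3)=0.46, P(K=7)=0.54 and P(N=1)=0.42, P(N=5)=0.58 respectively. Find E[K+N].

8.48

E[K+N] = Σ_k Σ_n (k+n) · P(K=k)P(N=n)
 = 4·0.1932 + 8·0.2668 + 8·0.2268 + 12·0.3132
 = 0.7728 + 2.1344 + 1.8144 + 3.7584
 = 8.48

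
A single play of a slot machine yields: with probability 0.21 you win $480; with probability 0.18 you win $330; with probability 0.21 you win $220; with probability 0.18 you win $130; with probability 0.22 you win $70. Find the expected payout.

245.2

E[payout] = 480·0.21 + 330·0.18 + 220·0.21 + 130·0.18 + 70·0.22
 = 100.8 + 59.4 + 46.2 + 23.4 + 15.4
 = 245.2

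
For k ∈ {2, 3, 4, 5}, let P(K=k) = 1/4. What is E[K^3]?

56

E[K^3] = Σ k^3·P(K=k)
 = 8·1/4 + 27·1/4 + 64·1/4 + 125·1/4
 = 2 + 27/4 + 16 + 125/4
 = 56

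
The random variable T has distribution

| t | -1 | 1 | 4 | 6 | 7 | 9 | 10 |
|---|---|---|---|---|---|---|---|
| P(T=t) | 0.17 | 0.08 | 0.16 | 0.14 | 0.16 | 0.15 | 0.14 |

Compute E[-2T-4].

E[-2T-4] = Σ (-2t-4)·P(T=t)
 = (-2)·0.17 + (-6)·0.08 + (-12)·0.16 + (-16)·0.14 + (-18)·0.16 + (-22)·0.15 + (-24)·0.14
 = (-0.34) + (-0.48) + (-1.92) + (-2.24) + (-2.88) + (-3.3) + (-3.36)
 = -14.52

-14.52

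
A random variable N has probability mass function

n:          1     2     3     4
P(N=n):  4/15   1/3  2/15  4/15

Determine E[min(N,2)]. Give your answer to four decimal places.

1.7333

E[min(N,2)] = Σ min(n,2)·P(N=n)
 = 1·4/15 + 2·1/3 + 2·2/15 + 2·4/15
 = 4/15 + 2/3 + 4/15 + 8/15
 = 26/15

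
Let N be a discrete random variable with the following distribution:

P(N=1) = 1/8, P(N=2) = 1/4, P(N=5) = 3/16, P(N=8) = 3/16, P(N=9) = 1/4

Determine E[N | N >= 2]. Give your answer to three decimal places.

P(N >= 2) = 1/4 + 3/16 + 3/16 + 1/4 = 7/8.
E[N | N >= 2] = [2·1/4 + 5·3/16 + 8·3/16 + 9·1/4] / (7/8)
 = 83/16 / (7/8)
 = 83/14

5.929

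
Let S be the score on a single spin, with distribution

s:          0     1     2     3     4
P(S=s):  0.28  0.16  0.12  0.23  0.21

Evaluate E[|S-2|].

E[|S-2|] = Σ |s-2|·P(S=s)
 = 2·0.28 + 1·0.16 + 0·0.12 + 1·0.23 + 2·0.21
 = 0.56 + 0.16 + 0 + 0.23 + 0.42
 = 1.37

1.37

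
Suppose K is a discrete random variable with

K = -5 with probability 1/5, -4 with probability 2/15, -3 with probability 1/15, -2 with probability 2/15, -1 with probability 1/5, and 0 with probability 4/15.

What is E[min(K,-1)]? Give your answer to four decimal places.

E[min(K,-1)] = Σ min(k,-1)·P(K=k)
 = (-5)·1/5 + (-4)·2/15 + (-3)·1/15 + (-2)·2/15 + (-1)·1/5 + (-1)·4/15
 = (-1) + (-8/15) + (-1/5) + (-4/15) + (-1/5) + (-4/15)
 = -37/15

-2.4667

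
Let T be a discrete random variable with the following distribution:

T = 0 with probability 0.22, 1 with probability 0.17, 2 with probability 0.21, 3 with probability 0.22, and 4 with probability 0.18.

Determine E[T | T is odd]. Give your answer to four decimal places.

P(T is odd) = 0.17 + 0.22 = 0.39.
E[T | T is odd] = [1·0.17 + 3·0.22] / 0.39
 = 0.83 / 0.39
 = 83/39

2.1282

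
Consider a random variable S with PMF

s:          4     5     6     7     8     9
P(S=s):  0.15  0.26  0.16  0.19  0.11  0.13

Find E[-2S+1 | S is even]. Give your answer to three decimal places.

-10.619

P(S is even) = 0.15 + 0.16 + 0.11 = 0.42.
E[-2S+1 | S is even] = [(-7)·0.15 + (-11)·0.16 + (-15)·0.11] / 0.42
 = -4.46 / 0.42
 = -223/21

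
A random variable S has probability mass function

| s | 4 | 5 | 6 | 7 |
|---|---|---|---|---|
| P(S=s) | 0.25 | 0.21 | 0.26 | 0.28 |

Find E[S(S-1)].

26.76

E[S(S-1)] = Σ s(s-1)·P(S=s)
 = 12·0.25 + 20·0.21 + 30·0.26 + 42·0.28
 = 3 + 4.2 + 7.8 + 11.76
 = 26.76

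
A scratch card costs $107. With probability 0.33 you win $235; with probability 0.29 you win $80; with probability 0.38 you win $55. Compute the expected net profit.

E[payout] = 235·0.33 + 80·0.29 + 55·0.38
 = 77.55 + 23.2 + 20.9
 = 121.65
Net = 121.65 - 107 = 14.65

14.65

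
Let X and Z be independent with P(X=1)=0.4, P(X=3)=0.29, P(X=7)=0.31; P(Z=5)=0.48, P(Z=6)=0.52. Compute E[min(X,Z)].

2.9812

E[min(X,Z)] = Σ_x Σ_z min(x,z) · P(X=x)P(Z=z)
 = 1·0.192 + 1·0.208 + 3·0.1392 + 3·0.1508 + 5·0.1488 + 6·0.1612
 = 0.192 + 0.208 + 0.4176 + 0.4524 + 0.744 + 0.9672
 = 2.9812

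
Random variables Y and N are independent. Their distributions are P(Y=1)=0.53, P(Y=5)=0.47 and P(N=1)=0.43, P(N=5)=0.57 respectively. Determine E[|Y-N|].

E[|Y-N|] = Σ_y Σ_n |y-n| · P(Y=y)P(N=n)
 = 0·0.2279 + 4·0.3021 + 4·0.2021 + 0·0.2679
 = 0 + 1.2084 + 0.8084 + 0
 = 2.0168

2.0168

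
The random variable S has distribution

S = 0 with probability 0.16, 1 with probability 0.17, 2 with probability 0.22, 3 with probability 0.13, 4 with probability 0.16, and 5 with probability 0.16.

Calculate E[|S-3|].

E[|S-3|] = Σ |s-3|·P(S=s)
 = 3·0.16 + 2·0.17 + 1·0.22 + 0·0.13 + 1·0.16 + 2·0.16
 = 0.48 + 0.34 + 0.22 + 0 + 0.16 + 0.32
 = 1.52

1.52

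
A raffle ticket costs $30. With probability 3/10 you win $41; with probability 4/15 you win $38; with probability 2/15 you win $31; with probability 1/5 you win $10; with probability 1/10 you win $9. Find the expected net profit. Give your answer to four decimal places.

-0.5333

E[payout] = 41·3/10 + 38·4/15 + 31·2/15 + 10·1/5 + 9·1/10
 = 123/10 + 152/15 + 62/15 + 2 + 9/10
 = 442/15
Net = 442/15 - 30 = -8/15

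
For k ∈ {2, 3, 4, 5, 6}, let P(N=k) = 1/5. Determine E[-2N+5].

-3

E[-2N+5] = Σ (-2n+5)·P(N=n)
 = 1·1/5 + (-1)·1/5 + (-3)·1/5 + (-5)·1/5 + (-7)·1/5
 = 1/5 + (-1/5) + (-3/5) + (-1) + (-7/5)
 = -3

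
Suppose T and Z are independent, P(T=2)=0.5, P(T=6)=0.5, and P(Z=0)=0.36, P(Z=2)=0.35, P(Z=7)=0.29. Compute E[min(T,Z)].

E[min(T,Z)] = Σ_t Σ_z min(t,z) · P(T=t)P(Z=z)
 = 0·0.18 + 2·0.175 + 2·0.145 + 0·0.18 + 2·0.175 + 6·0.145
 = 0 + 0.35 + 0.29 + 0 + 0.35 + 0.87
 = 1.86

1.86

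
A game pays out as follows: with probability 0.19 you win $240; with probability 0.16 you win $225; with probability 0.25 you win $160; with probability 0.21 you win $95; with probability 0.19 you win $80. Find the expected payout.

156.75

E[payout] = 240·0.19 + 225·0.16 + 160·0.25 + 95·0.21 + 80·0.19
 = 45.6 + 36 + 40 + 19.95 + 15.2
 = 156.75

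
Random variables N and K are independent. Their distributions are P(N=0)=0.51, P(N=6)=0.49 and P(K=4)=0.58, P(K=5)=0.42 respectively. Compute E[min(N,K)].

2.1658

E[min(N,K)] = Σ_n Σ_k min(n,k) · P(N=n)P(K=k)
 = 0·0.2958 + 0·0.2142 + 4·0.2842 + 5·0.2058
 = 0 + 0 + 1.1368 + 1.029
 = 2.1658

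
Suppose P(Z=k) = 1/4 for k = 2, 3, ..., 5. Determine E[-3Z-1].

-11.5

E[-3Z-1] = Σ (-3z-1)·P(Z=z)
 = (-7)·1/4 + (-10)·1/4 + (-13)·1/4 + (-16)·1/4
 = (-7/4) + (-5/2) + (-13/4) + (-4)
 = -23/2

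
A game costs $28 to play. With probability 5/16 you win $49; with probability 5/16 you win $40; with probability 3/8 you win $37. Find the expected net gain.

E[payout] = 49·5/16 + 40·5/16 + 37·3/8
 = 245/16 + 25/2 + 111/8
 = 667/16
Net = 667/16 - 28 = 219/16

13.6875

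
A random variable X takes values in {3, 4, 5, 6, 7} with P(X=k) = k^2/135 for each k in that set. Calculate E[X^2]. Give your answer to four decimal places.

E[X^2] = Σ x^2·P(X=x)
 = 9·1/15 + 16·16/135 + 25·5/27 + 36·4/15 + 49·49/135
 = 3/5 + 256/135 + 125/27 + 48/5 + 2401/135
 = 1553/45

34.5111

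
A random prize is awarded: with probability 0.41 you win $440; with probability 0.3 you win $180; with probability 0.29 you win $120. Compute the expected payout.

E[payout] = 440·0.41 + 180·0.3 + 120·0.29
 = 180.4 + 54 + 34.8
 = 269.2

269.2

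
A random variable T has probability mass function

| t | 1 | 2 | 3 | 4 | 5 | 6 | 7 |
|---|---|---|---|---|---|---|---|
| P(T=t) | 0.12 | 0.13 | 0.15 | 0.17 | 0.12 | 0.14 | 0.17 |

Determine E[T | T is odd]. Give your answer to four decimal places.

4.2143

P(T is odd) = 0.12 + 0.15 + 0.12 + 0.17 = 0.56.
E[T | T is odd] = [1·0.12 + 3·0.15 + 5·0.12 + 7·0.17] / 0.56
 = 2.36 / 0.56
 = 59/14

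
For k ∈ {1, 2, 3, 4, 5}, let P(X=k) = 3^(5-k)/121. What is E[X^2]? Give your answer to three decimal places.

2.835

E[X^2] = Σ x^2·P(X=x)
 = 1·81/121 + 4·27/121 + 9·9/121 + 16·3/121 + 25·1/121
 = 81/121 + 108/121 + 81/121 + 48/121 + 25/121
 = 343/121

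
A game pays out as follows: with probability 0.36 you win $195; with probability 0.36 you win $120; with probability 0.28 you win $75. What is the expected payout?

E[payout] = 195·0.36 + 120·0.36 + 75·0.28
 = 70.2 + 43.2 + 21
 = 134.4

134.4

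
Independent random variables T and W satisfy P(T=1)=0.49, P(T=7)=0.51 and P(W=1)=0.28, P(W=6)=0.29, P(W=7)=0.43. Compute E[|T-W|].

E[|T-W|] = Σ_t Σ_w |t-w| · P(T=t)P(W=w)
 = 0·0.1372 + 5·0.1421 + 6·0.2107 + 6·0.1428 + 1·0.1479 + 0·0.2193
 = 0 + 0.7105 + 1.2642 + 0.8568 + 0.1479 + 0
 = 2.9794

2.9794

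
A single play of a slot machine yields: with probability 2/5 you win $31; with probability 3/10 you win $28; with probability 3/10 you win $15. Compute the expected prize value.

E[payout] = 31·2/5 + 28·3/10 + 15·3/10
 = 62/5 + 42/5 + 9/2
 = 253/10

25.3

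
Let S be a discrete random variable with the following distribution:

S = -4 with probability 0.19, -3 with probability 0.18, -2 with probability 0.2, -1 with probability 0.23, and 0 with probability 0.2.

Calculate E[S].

E[S] = Σ s·P(S=s)
 = (-4)·0.19 + (-3)·0.18 + (-2)·0.2 + (-1)·0.23 + 0·0.2
 = (-0.76) + (-0.54) + (-0.4) + (-0.23) + 0
 = -1.93

-1.93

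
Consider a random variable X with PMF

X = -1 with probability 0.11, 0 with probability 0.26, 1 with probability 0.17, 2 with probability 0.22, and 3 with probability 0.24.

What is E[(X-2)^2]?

2.44

E[(X-2)^2] = Σ (x-2)^2·P(X=x)
 = 9·0.11 + 4·0.26 + 1·0.17 + 0·0.22 + 1·0.24
 = 0.99 + 1.04 + 0.17 + 0 + 0.24
 = 2.44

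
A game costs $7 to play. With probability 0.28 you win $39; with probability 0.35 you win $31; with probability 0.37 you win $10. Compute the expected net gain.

18.47

E[payout] = 39·0.28 + 31·0.35 + 10·0.37
 = 10.92 + 10.85 + 3.7
 = 25.47
Net = 25.47 - 7 = 18.47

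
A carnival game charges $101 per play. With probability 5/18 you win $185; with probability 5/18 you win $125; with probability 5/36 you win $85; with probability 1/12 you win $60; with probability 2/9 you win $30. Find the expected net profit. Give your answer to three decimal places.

8.583

E[payout] = 185·5/18 + 125·5/18 + 85·5/36 + 60·1/12 + 30·2/9
 = 925/18 + 625/18 + 425/36 + 5 + 20/3
 = 1315/12
Net = 1315/12 - 101 = 103/12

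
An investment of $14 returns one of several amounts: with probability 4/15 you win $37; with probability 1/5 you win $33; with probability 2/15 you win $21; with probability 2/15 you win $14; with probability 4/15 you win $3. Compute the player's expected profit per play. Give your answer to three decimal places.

7.933

E[payout] = 37·4/15 + 33·1/5 + 21·2/15 + 14·2/15 + 3·4/15
 = 148/15 + 33/5 + 14/5 + 28/15 + 4/5
 = 329/15
Net = 329/15 - 14 = 119/15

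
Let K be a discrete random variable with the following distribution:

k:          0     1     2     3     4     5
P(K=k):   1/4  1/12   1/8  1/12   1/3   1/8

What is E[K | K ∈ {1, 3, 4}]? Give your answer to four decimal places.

3.3333

P(K ∈ {1, 3, 4}) = 1/12 + 1/12 + 1/3 = 1/2.
E[K | K ∈ {1, 3, 4}] = [1·1/12 + 3·1/12 + 4·1/3] / (1/2)
 = 5/3 / (1/2)
 = 10/3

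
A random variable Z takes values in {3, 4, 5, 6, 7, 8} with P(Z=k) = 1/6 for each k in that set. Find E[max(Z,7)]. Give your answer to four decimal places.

7.1667

E[max(Z,7)] = Σ max(z,7)·P(Z=z)
 = 7·1/6 + 7·1/6 + 7·1/6 + 7·1/6 + 7·1/6 + 8·1/6
 = 7/6 + 7/6 + 7/6 + 7/6 + 7/6 + 4/3
 = 43/6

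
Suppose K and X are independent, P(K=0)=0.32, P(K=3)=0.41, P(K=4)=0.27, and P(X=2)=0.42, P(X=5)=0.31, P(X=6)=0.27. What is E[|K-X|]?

E[|K-X|] = Σ_k Σ_x |k-x| · P(K=k)P(X=x)
 = 2·0.1344 + 5·0.0992 + 6·0.0864 + 1·0.1722 + 2·0.1271 + 3·0.1107 + 2·0.1134 + 1·0.0837 + 2·0.0729
 = 0.2688 + 0.496 + 0.5184 + 0.1722 + 0.2542 + 0.3321 + 0.2268 + 0.0837 + 0.1458
 = 2.498

2.498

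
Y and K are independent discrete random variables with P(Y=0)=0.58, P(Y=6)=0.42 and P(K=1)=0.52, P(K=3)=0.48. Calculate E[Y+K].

E[Y+K] = Σ_y Σ_k (y+k) · P(Y=y)P(K=k)
 = 1·0.3016 + 3·0.2784 + 7·0.2184 + 9·0.2016
 = 0.3016 + 0.8352 + 1.5288 + 1.8144
 = 4.48

4.48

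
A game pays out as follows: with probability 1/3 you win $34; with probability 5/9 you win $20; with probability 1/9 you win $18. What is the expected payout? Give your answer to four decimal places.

24.4444

E[payout] = 34·1/3 + 20·5/9 + 18·1/9
 = 34/3 + 100/9 + 2
 = 220/9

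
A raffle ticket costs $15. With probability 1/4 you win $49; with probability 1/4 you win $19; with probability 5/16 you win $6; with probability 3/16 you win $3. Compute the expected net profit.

4.4375

E[payout] = 49·1/4 + 19·1/4 + 6·5/16 + 3·3/16
 = 49/4 + 19/4 + 15/8 + 9/16
 = 311/16
Net = 311/16 - 15 = 71/16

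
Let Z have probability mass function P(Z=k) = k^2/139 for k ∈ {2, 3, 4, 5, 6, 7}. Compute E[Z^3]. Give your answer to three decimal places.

E[Z^3] = Σ z^3·P(Z=z)
 = 8·4/139 + 27·9/139 + 64·16/139 + 125·25/139 + 216·36/139 + 343·49/139
 = 32/139 + 243/139 + 1024/139 + 3125/139 + 7776/139 + 16807/139
 = 29007/139

208.683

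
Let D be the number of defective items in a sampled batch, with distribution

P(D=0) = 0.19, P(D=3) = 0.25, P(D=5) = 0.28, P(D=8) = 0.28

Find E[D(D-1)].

E[D(D-1)] = Σ d(d-1)·P(D=d)
 = 0·0.19 + 6·0.25 + 20·0.28 + 56·0.28
 = 0 + 1.5 + 5.6 + 15.68
 = 22.78

22.78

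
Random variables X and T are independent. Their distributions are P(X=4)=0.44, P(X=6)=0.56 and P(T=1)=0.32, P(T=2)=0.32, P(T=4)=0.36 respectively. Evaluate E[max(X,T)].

5.12

E[max(X,T)] = Σ_x Σ_t max(x,t) · P(X=x)P(T=t)
 = 4·0.1408 + 4·0.1408 + 4·0.1584 + 6·0.1792 + 6·0.1792 + 6·0.2016
 = 0.5632 + 0.5632 + 0.6336 + 1.0752 + 1.0752 + 1.2096
 = 5.12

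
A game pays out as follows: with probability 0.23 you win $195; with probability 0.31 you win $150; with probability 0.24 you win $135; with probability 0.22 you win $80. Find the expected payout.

141.35

E[payout] = 195·0.23 + 150·0.31 + 135·0.24 + 80·0.22
 = 44.85 + 46.5 + 32.4 + 17.6
 = 141.35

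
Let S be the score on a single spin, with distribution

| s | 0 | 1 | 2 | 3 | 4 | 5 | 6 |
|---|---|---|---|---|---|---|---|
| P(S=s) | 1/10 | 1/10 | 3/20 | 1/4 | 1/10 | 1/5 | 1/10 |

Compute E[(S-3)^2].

E[(S-3)^2] = Σ (s-3)^2·P(S=s)
 = 9·1/10 + 4·1/10 + 1·3/20 + 0·1/4 + 1·1/10 + 4·1/5 + 9·1/10
 = 9/10 + 2/5 + 3/20 + 0 + 1/10 + 4/5 + 9/10
 = 13/4

3.25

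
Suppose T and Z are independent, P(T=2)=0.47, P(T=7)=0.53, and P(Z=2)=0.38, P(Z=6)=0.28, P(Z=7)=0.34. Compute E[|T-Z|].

2.4808

E[|T-Z|] = Σ_t Σ_z |t-z| · P(T=t)P(Z=z)
 = 0·0.1786 + 4·0.1316 + 5·0.1598 + 5·0.2014 + 1·0.1484 + 0·0.1802
 = 0 + 0.5264 + 0.799 + 1.007 + 0.1484 + 0
 = 2.4808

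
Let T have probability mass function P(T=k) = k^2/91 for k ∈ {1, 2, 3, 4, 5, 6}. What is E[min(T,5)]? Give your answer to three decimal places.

E[min(T,5)] = Σ min(t,5)·P(T=t)
 = 1·1/91 + 2·4/91 + 3·9/91 + 4·16/91 + 5·25/91 + 5·36/91
 = 1/91 + 8/91 + 27/91 + 64/91 + 125/91 + 180/91
 = 405/91

4.451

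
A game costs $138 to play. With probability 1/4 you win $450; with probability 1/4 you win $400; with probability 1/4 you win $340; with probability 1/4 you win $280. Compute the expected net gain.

229.5

E[payout] = 450·1/4 + 400·1/4 + 340·1/4 + 280·1/4
 = 225/2 + 100 + 85 + 70
 = 735/2
Net = 735/2 - 138 = 459/2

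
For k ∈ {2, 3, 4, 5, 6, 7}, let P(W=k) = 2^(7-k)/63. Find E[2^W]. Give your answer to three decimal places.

E[2^W] = Σ 2^w·P(W=w)
 = 4·32/63 + 8·16/63 + 16·8/63 + 32·4/63 + 64·2/63 + 128·1/63
 = 128/63 + 128/63 + 128/63 + 128/63 + 128/63 + 128/63
 = 256/21

12.190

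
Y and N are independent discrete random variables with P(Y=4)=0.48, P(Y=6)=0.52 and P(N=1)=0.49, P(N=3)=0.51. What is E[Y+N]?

E[Y+N] = Σ_y Σ_n (y+n) · P(Y=y)P(N=n)
 = 5·0.2352 + 7·0.2448 + 7·0.2548 + 9·0.2652
 = 1.176 + 1.7136 + 1.7836 + 2.3868
 = 7.06

7.06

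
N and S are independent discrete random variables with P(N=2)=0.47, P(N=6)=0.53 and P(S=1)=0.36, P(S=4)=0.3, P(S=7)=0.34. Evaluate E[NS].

16.2328

E[NS] = Σ_n Σ_s ns · P(N=n)P(S=s)
 = 2·0.1692 + 8·0.141 + 14·0.1598 + 6·0.1908 + 24·0.159 + 42·0.1802
 = 0.3384 + 1.128 + 2.2372 + 1.1448 + 3.816 + 7.5684
 = 16.2328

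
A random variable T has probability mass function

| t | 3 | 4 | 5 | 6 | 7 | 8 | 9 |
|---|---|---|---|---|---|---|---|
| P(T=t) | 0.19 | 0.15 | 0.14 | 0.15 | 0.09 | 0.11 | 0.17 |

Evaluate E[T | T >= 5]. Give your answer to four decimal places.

7.0303

P(T >= 5) = 0.14 + 0.15 + 0.09 + 0.11 + 0.17 = 0.66.
E[T | T >= 5] = [5·0.14 + 6·0.15 + 7·0.09 + 8·0.11 + 9·0.17] / 0.66
 = 4.64 / 0.66
 = 232/33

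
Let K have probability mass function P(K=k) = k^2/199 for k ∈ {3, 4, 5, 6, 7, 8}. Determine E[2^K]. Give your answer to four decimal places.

131.0955

E[2^K] = Σ 2^k·P(K=k)
 = 8·9/199 + 16·16/199 + 32·25/199 + 64·36/199 + 128·49/199 + 256·64/199
 = 72/199 + 256/199 + 800/199 + 2304/199 + 6272/199 + 16384/199
 = 26088/199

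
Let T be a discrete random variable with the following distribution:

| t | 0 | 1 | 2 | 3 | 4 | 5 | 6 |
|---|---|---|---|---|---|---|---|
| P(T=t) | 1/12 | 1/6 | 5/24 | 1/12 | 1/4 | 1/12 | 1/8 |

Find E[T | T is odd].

2.5

P(T is odd) = 1/6 + 1/12 + 1/12 = 1/3.
E[T | T is odd] = [1·1/6 + 3·1/12 + 5·1/12] / (1/3)
 = 5/6 / (1/3)
 = 5/2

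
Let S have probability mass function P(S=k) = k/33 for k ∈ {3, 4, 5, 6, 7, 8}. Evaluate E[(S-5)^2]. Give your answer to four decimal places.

3.6970

E[(S-5)^2] = Σ (s-5)^2·P(S=s)
 = 4·1/11 + 1·4/33 + 0·5/33 + 1·2/11 + 4·7/33 + 9·8/33
 = 4/11 + 4/33 + 0 + 2/11 + 28/33 + 24/11
 = 122/33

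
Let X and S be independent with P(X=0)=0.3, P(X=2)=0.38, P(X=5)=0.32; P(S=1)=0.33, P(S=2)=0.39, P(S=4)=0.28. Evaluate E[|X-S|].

1.8936

E[|X-S|] = Σ_x Σ_s |x-s| · P(X=x)P(S=s)
 = 1·0.099 + 2·0.117 + 4·0.084 + 1·0.1254 + 0·0.1482 + 2·0.1064 + 4·0.1056 + 3·0.1248 + 1·0.0896
 = 0.099 + 0.234 + 0.336 + 0.1254 + 0 + 0.2128 + 0.4224 + 0.3744 + 0.0896
 = 1.8936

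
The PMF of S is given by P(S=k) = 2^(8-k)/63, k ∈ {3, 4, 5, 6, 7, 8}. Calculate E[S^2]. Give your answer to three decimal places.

16.667

E[S^2] = Σ s^2·P(S=s)
 = 9·32/63 + 16·16/63 + 25·8/63 + 36·4/63 + 49·2/63 + 64·1/63
 = 32/7 + 256/63 + 200/63 + 16/7 + 14/9 + 64/63
 = 50/3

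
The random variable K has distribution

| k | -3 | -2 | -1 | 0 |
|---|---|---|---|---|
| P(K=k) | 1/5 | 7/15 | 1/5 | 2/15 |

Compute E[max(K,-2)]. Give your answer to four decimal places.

-1.5333

E[max(K,-2)] = Σ max(k,-2)·P(K=k)
 = (-2)·1/5 + (-2)·7/15 + (-1)·1/5 + 0·2/15
 = (-2/5) + (-14/15) + (-1/5) + 0
 = -23/15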